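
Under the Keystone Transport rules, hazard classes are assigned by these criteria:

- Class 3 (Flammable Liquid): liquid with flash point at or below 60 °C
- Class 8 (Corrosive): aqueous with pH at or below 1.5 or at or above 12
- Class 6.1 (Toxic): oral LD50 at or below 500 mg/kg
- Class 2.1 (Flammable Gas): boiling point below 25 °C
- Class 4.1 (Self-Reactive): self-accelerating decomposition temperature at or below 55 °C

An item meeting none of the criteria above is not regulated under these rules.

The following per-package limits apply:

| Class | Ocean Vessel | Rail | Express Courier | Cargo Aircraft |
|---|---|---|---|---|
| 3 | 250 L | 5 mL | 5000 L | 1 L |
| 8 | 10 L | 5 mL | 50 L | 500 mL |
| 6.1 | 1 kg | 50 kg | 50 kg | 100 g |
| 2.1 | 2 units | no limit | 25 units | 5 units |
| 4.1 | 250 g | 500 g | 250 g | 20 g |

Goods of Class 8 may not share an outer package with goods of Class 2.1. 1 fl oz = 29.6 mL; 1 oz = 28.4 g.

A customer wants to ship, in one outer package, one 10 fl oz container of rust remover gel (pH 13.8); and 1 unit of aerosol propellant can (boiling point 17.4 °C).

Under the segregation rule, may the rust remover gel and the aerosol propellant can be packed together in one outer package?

No

pH 13.8 meets the Class 8 criterion (Corrosive), so the rust remover gel is Class 8.
The aerosol propellant can has boiling point 17.4 °C, which is < 25 °C, so it is Class 2.1 (Flammable Gas).
Class 8 and Class 2.1 may not share an outer package.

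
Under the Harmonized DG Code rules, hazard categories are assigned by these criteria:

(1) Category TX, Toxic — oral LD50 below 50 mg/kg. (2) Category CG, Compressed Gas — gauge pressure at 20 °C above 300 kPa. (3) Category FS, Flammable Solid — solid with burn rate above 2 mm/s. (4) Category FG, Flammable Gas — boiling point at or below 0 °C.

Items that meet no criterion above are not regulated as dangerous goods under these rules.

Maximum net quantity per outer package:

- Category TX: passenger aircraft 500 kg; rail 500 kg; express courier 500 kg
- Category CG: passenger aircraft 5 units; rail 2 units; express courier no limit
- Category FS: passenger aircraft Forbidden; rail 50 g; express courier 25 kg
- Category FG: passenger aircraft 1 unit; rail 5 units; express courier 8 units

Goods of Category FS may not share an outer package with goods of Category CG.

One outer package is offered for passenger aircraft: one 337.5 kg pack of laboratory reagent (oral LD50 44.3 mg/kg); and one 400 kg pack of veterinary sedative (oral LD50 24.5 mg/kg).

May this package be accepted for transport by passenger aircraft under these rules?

The laboratory reagent has oral LD50 44.3 mg/kg, which is < 50 mg/kg, so it is Category TX (Toxic).
Oral LD50 24.5 mg/kg meets the Category TX criterion (Toxic), so the veterinary sedative is Category TX.
Total Category TX: 337.5 kg + 400 kg = 737.5 kg.
737.5 kg exceeds the passenger aircraft limit of 500 kg for Category TX.

No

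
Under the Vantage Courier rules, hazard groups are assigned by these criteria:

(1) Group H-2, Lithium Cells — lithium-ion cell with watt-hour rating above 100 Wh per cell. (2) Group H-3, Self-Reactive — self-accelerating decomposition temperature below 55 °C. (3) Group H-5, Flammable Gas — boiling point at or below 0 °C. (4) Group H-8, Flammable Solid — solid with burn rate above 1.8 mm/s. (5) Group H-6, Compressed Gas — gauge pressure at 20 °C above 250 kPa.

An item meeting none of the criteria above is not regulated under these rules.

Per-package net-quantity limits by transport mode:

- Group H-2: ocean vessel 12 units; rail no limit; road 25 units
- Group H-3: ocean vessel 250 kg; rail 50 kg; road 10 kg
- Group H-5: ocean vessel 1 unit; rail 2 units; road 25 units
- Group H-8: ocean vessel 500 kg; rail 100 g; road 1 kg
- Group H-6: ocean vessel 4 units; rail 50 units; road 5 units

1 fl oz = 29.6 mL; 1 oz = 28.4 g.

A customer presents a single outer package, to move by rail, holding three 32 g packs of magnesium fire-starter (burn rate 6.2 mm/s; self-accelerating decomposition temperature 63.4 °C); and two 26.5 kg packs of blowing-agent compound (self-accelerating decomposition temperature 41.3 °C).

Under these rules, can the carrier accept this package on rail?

Burn rate 6.2 mm/s meets the Group H-8 criterion (Flammable Solid), so the magnesium fire-starter is Group H-8.
Blowing-agent compound: self-accelerating decomposition temperature 41.3 °C < 55 °C → Group H-3 (Self-Reactive).
Group H-3 quantity: two 26.5 kg packs = 53 kg.
53 kg > 50 kg (rail limit, Group H-3) — over the limit.
Group H-8 quantity: three 32 g packs = 96 g.
96 g is within the rail limit of 100 g for Group H-8.

No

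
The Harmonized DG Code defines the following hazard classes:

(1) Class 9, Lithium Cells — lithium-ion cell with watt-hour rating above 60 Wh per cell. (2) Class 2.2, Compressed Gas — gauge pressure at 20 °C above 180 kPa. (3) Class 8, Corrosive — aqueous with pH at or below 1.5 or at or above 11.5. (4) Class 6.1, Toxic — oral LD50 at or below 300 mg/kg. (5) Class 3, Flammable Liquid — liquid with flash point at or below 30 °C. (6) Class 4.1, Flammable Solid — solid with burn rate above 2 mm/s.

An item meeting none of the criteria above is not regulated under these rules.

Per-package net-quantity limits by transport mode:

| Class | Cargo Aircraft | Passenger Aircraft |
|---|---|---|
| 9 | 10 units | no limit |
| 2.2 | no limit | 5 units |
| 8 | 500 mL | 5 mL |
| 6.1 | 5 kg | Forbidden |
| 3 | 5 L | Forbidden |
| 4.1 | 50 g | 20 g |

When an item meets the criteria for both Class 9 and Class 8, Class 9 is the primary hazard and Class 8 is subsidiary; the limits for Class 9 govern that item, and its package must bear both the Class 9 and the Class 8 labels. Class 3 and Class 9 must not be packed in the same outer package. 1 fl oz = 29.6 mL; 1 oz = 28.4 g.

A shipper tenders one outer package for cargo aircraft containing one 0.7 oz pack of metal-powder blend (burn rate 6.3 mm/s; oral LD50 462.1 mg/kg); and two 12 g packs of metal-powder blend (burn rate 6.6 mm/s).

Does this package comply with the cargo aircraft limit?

The metal-powder blend has burn rate 6.3 mm/s, which is > 2 mm/s, so it is Class 4.1 (Flammable Solid).
With burn rate 6.6 mm/s (> 2 mm/s), the metal-powder blend falls in Class 4.1.
Class 4.1 net quantity: (one 0.7 oz pack = 19.88 g) + (two 12 g packs = 24 g) = 43.88 g.
43.88 g ≤ 50 g (cargo aircraft limit, Class 4.1) — within limit.

Yes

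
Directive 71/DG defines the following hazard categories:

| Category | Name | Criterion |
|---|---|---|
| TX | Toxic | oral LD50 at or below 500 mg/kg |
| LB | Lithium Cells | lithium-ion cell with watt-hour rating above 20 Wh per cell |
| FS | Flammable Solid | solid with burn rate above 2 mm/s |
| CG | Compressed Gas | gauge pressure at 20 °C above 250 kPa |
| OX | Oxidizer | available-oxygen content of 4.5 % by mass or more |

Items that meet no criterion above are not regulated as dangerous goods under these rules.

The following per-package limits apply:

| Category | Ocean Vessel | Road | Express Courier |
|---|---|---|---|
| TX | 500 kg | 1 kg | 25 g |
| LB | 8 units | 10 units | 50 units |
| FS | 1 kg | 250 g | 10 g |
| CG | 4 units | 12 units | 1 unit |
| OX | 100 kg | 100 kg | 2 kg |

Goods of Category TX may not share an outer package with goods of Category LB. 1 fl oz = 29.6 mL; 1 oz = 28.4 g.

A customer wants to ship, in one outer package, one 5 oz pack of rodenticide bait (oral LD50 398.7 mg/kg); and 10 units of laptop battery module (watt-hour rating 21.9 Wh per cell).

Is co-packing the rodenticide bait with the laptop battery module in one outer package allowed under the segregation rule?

Oral LD50 398.7 mg/kg meets the Category TX criterion (Toxic), so the rodenticide bait is Category TX.
Laptop battery module: watt-hour rating 21.9 Wh per cell > 20 Wh per cell → Category LB (Lithium Cells).
Category TX and Category LB may not share an outer package.

No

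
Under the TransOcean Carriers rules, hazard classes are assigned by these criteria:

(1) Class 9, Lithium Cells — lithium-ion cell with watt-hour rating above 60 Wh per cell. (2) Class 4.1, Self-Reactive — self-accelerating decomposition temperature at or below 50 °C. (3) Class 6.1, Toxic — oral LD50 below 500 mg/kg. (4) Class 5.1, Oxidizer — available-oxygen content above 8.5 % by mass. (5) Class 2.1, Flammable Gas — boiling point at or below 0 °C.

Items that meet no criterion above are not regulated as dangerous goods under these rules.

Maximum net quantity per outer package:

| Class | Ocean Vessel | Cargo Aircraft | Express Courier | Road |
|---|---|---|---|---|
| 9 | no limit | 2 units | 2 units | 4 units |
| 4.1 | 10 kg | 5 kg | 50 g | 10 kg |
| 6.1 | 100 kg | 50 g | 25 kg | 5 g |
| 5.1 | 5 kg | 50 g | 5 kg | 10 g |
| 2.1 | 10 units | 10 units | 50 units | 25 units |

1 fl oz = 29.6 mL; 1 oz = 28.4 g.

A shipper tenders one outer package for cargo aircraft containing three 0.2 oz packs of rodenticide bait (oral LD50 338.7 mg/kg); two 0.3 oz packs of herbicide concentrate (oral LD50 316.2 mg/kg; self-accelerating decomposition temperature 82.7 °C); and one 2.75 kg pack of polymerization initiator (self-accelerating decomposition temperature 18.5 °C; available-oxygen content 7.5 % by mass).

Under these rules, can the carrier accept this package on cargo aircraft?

Oral LD50 338.7 mg/kg meets the Class 6.1 criterion (Toxic), so the rodenticide bait is Class 6.1.
The herbicide concentrate has oral LD50 316.2 mg/kg, which is < 500 mg/kg, so it is Class 6.1 (Toxic).
The polymerization initiator has self-accelerating decomposition temperature 18.5 °C, which is ≤ 50 °C, so it is Class 4.1 (Self-Reactive).
Class 6.1 net quantity: (three 0.2 oz packs = 17.04 g) + (two 0.3 oz packs = 17.04 g) = 34.08 g.
That is within the Class 6.1 cargo aircraft limit of 50 g.
Class 4.1 quantity: 2.75 kg.
That is within the Class 4.1 cargo aircraft limit of 5 kg.
Every hazard class is within its cargo aircraft limit and no segregation rule is violated.

Yes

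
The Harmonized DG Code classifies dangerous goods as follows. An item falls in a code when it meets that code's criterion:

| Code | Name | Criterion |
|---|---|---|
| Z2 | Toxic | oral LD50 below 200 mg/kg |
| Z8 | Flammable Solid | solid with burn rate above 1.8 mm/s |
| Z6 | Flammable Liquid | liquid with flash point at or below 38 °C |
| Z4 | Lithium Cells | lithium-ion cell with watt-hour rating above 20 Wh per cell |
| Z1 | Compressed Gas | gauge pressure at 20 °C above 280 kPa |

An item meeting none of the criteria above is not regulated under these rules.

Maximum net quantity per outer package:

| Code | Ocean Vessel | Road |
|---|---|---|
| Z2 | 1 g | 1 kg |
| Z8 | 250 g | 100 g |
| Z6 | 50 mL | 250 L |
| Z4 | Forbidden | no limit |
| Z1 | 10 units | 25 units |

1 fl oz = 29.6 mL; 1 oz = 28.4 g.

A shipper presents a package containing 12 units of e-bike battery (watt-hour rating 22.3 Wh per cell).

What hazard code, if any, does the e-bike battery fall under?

Code Z4

The e-bike battery has watt-hour rating 22.3 Wh per cell, which is > 20 Wh per cell, so it is Code Z4 (Lithium Cells).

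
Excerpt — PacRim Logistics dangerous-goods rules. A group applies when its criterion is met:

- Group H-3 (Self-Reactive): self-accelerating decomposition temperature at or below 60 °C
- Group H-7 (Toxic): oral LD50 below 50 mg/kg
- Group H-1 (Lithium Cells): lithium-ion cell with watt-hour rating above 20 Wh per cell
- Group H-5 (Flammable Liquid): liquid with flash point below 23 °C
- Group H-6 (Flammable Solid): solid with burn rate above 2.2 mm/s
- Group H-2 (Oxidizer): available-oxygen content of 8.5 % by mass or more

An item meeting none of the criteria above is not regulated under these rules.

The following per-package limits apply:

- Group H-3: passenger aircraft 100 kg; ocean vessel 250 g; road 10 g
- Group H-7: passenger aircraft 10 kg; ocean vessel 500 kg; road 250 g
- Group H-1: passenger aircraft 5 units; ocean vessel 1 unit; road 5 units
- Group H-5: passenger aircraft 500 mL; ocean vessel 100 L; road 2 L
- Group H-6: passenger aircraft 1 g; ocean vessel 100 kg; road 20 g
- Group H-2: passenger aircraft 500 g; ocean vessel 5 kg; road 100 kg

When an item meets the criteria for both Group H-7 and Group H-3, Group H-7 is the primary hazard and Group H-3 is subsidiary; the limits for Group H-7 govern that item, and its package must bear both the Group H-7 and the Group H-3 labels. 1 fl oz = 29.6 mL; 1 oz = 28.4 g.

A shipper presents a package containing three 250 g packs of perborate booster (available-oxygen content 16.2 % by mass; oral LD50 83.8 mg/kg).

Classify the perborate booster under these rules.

With available-oxygen content 16.2 % by mass (≥ 8.5 % by mass), the perborate booster falls in Group H-2.

Group H-2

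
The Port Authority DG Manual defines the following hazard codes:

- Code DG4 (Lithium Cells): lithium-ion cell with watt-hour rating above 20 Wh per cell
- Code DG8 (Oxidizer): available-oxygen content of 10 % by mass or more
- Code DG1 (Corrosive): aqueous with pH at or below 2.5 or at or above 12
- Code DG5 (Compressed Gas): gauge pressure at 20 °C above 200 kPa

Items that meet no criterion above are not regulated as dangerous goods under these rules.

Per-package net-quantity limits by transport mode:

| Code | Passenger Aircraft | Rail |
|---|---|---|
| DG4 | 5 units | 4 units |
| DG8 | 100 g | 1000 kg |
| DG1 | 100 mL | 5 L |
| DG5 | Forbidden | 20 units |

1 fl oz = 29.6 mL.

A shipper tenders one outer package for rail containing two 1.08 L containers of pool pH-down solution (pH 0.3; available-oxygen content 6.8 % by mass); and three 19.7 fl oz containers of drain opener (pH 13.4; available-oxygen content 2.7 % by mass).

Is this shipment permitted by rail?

The pool pH-down solution has pH 0.3, which is ≤ 2.5, so it is Code DG1 (Corrosive).
With pH 13.4 (≥ 12), the drain opener falls in Code DG1.
Total Code DG1: (two 1.08 L containers = 2.16 L) + (three 19.7 fl oz containers = 1749.36 mL) = 3909.36 mL.
3909.36 mL ≤ 5 L (rail limit, Code DG1) — within limit.

Yes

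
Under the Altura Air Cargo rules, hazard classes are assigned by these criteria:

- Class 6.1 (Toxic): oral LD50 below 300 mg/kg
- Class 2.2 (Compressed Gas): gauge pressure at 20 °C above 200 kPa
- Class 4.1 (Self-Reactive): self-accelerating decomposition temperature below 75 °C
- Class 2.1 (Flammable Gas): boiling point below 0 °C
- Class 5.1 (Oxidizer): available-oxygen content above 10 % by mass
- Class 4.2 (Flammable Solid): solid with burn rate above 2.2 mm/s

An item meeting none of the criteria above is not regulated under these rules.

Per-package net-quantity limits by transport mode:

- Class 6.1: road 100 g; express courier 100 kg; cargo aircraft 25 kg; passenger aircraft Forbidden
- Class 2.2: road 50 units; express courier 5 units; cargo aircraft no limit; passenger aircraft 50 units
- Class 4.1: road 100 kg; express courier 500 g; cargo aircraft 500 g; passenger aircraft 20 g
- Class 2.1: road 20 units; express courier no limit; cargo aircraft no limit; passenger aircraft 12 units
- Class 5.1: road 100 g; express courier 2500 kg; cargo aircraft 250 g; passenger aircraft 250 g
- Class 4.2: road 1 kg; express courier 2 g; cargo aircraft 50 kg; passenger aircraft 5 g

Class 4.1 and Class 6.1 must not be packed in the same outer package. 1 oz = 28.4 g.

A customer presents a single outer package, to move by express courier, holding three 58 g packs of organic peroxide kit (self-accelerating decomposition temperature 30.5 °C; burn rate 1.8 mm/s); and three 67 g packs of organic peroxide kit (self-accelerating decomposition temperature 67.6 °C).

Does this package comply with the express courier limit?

Self-accelerating decomposition temperature 30.5 °C meets the Class 4.1 criterion (Self-Reactive), so the organic peroxide kit is Class 4.1.
The organic peroxide kit has self-accelerating decomposition temperature 67.6 °C, which is < 75 °C, so it is Class 4.1 (Self-Reactive).
Total Class 4.1: (three 58 g packs = 174 g) + (three 67 g packs = 201 g) = 375 g.
375 g ≤ 500 g (express courier limit, Class 4.1) — within limit.

Yes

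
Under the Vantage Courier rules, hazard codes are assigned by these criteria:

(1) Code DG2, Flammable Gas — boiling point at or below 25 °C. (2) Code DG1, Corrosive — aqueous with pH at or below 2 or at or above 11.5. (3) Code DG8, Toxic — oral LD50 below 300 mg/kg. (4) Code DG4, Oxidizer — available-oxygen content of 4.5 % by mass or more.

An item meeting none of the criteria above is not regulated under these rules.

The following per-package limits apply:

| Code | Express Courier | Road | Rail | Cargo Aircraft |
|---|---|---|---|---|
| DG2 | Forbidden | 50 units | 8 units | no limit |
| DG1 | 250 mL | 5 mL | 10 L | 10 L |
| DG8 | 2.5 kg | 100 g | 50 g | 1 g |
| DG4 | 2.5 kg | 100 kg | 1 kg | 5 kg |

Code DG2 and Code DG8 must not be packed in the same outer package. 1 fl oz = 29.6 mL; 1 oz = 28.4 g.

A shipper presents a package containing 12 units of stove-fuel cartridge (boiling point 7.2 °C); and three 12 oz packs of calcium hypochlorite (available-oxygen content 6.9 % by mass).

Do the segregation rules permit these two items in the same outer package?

Boiling point 7.2 °C meets the Code DG2 criterion (Flammable Gas), so the stove-fuel cartridge is Code DG2.
With available-oxygen content 6.9 % by mass (≥ 4.5 % by mass), the calcium hypochlorite falls in Code DG4.
No segregation rule bars Code DG2 with Code DG4.

Yes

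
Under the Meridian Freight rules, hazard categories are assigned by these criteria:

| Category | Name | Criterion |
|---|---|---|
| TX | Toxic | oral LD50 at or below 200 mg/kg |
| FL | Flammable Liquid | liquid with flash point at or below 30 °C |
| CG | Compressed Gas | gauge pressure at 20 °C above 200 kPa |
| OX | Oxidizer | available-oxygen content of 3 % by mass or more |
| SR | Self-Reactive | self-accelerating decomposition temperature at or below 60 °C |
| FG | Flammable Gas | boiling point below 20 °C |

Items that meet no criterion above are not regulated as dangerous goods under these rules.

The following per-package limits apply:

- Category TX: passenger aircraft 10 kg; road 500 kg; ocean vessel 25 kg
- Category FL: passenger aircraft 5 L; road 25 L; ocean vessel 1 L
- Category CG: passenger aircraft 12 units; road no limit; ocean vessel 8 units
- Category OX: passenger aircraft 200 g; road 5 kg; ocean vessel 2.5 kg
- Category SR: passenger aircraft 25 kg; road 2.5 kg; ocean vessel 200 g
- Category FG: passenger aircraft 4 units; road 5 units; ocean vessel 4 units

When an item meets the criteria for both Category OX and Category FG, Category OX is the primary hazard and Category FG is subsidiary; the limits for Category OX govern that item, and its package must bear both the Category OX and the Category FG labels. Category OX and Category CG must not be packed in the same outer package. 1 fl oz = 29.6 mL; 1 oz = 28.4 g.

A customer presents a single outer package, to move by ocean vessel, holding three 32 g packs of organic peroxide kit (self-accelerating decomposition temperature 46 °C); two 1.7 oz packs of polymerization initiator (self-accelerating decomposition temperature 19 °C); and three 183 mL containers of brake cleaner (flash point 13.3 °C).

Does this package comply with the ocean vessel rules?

With self-accelerating decomposition temperature 46 °C (≤ 60 °C), the organic peroxide kit falls in Category SR.
Self-accelerating decomposition temperature 19 °C meets the Category SR criterion (Self-Reactive), so the polymerization initiator is Category SR.
Brake cleaner: flash point 13.3 °C ≤ 30 °C → Category FL (Flammable Liquid).
Category FL quantity: three 183 mL containers = 549 mL.
That is within the Category FL ocean vessel limit of 1 L.
Category SR net quantity: (three 32 g packs = 96 g) + (two 1.7 oz packs = 96.56 g) = 192.56 g.
192.56 g is within the ocean vessel limit of 200 g for Category SR.
The segregation rule (Category OX with Category CG) does not apply to Category FL with Category SR.
Every hazard category is within its ocean vessel limit and no segregation rule is violated.

Yes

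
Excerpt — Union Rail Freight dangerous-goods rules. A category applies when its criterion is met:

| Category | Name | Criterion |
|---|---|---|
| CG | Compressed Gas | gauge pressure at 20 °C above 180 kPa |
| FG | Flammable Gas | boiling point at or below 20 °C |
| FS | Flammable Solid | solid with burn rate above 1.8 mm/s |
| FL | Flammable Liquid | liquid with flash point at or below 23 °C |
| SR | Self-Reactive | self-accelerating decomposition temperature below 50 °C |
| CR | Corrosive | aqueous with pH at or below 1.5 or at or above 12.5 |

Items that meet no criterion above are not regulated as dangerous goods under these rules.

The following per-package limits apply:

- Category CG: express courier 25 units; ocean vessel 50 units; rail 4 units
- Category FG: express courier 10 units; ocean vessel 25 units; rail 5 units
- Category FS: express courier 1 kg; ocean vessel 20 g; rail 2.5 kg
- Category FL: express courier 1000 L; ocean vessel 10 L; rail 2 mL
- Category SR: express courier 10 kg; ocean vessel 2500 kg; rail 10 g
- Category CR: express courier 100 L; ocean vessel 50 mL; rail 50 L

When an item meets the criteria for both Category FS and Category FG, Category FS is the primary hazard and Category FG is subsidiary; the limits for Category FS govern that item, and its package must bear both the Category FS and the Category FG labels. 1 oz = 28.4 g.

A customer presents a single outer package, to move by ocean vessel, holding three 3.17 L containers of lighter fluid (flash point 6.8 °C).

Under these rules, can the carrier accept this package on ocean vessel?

Yes

Lighter fluid: flash point 6.8 °C ≤ 23 °C → Category FL (Flammable Liquid).
Category FL quantity: three 3.17 L containers = 9.51 L.
9.51 L ≤ 10 L (ocean vessel limit, Category FL) — within limit.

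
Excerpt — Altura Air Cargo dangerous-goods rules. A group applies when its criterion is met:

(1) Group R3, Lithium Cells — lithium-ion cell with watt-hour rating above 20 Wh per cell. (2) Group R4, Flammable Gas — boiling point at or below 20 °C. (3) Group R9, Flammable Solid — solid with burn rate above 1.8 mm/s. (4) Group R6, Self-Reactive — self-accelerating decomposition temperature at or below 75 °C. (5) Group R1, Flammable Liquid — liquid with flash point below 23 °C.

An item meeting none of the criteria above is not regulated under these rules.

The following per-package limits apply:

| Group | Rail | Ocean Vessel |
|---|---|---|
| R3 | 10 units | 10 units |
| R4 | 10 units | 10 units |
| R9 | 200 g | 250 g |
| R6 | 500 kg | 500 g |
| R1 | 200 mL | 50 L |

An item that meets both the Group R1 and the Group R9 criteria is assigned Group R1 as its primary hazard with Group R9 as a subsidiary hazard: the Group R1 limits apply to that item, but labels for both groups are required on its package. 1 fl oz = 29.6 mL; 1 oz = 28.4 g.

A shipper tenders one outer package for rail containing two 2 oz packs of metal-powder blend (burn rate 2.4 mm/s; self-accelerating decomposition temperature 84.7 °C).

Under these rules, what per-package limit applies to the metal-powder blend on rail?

200 g

The metal-powder blend has burn rate 2.4 mm/s, which is > 1.8 mm/s, so it is Group R9 (Flammable Solid).
The rail limit for Group R9 is 200 g.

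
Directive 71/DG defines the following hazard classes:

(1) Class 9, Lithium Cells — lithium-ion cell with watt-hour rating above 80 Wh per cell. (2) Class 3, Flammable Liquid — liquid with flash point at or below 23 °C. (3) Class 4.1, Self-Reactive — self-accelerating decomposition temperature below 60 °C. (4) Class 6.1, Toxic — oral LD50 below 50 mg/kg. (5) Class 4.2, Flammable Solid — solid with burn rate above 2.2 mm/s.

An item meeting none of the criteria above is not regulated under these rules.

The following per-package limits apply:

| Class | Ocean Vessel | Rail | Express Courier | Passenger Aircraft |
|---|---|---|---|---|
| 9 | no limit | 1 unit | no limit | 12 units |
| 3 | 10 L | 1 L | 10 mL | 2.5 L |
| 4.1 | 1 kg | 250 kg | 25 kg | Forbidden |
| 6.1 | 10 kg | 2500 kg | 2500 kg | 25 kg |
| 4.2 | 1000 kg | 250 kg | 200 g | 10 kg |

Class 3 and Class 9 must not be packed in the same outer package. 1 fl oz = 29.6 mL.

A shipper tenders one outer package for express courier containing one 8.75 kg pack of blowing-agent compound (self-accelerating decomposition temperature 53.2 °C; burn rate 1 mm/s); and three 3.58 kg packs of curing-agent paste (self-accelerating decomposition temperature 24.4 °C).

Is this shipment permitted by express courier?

The blowing-agent compound has self-accelerating decomposition temperature 53.2 °C, which is < 60 °C, so it is Class 4.1 (Self-Reactive).
Self-accelerating decomposition temperature 24.4 °C meets the Class 4.1 criterion (Self-Reactive), so the curing-agent paste is Class 4.1.
Total Class 4.1: 8.75 kg + (three 3.58 kg packs = 10.74 kg) = 19.49 kg.
That is within the Class 4.1 express courier limit of 25 kg.

Yes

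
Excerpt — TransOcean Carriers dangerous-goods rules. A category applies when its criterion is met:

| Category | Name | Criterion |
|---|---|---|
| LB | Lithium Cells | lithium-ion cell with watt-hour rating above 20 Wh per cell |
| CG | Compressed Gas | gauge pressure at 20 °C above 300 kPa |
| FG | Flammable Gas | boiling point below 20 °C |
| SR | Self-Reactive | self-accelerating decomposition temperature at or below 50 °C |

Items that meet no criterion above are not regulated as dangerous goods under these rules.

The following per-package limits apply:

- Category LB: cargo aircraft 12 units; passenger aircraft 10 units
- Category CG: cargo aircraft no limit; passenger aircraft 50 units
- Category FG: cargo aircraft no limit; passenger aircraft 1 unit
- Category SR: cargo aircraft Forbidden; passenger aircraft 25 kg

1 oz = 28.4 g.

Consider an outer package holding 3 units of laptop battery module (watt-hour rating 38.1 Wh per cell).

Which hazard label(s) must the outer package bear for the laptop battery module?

Category LB

Watt-hour rating 38.1 Wh per cell meets the Category LB criterion (Lithium Cells), so the laptop battery module is Category LB.
Only the Category LB label is required.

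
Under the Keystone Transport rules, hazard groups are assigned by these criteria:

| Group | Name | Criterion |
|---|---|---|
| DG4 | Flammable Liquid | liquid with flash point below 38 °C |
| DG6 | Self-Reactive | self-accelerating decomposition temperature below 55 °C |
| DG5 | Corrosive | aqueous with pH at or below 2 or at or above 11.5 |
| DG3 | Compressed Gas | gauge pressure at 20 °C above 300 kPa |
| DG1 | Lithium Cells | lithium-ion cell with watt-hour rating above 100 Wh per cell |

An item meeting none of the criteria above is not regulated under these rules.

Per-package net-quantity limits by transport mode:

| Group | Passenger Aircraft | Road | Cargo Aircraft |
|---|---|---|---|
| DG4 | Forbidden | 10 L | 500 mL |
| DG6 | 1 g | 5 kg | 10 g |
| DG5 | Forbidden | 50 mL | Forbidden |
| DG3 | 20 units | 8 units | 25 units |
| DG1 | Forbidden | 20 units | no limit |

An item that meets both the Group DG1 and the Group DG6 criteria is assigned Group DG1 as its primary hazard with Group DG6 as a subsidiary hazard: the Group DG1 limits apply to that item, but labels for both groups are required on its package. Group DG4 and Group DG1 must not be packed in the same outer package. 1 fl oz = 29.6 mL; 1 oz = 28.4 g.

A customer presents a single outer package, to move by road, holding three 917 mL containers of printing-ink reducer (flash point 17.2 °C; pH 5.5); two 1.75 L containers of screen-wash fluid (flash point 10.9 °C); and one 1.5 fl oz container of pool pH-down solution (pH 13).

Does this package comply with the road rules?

With flash point 17.2 °C (< 38 °C), the printing-ink reducer falls in Group DG4.
The screen-wash fluid has flash point 10.9 °C, which is < 38 °C, so it is Group DG4 (Flammable Liquid).
Pool pH-down solution: pH 13 ≥ 11.5 → Group DG5 (Corrosive).
Total Group DG4: (three 917 mL containers = 2.751 L) + (two 1.75 L containers = 3.5 L) = 6.251 L.
6.251 L is within the road limit of 10 L for Group DG4.
Group DG5 quantity: one 1.5 fl oz container = 44.4 mL.
44.4 mL ≤ 50 mL (road limit, Group DG5) — within limit.
The segregation rule (Group DG4 with Group DG1) does not apply to Group DG4 with Group DG5.
Every hazard group is within its road limit and no segregation rule is violated.

Yes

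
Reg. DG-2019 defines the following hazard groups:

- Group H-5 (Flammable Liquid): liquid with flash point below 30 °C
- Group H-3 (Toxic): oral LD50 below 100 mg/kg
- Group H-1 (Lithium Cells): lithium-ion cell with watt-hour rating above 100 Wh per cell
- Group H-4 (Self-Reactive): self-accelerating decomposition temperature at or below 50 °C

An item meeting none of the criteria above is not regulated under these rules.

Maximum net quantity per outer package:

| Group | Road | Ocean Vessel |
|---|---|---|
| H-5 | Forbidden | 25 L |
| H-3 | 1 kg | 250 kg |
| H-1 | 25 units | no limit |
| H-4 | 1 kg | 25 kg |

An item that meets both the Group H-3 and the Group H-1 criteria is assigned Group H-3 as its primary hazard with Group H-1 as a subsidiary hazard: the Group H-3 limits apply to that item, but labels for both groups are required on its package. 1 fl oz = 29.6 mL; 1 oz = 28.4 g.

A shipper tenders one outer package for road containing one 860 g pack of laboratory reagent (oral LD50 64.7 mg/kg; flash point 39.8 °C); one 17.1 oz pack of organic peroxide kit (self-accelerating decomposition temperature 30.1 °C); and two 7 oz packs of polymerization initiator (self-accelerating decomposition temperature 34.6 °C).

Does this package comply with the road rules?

Laboratory reagent: oral LD50 64.7 mg/kg < 100 mg/kg → Group H-3 (Toxic).
Self-accelerating decomposition temperature 30.1 °C meets the Group H-4 criterion (Self-Reactive), so the organic peroxide kit is Group H-4.
Polymerization initiator: self-accelerating decomposition temperature 34.6 °C ≤ 50 °C → Group H-4 (Self-Reactive).
Group H-4 net quantity: (one 17.1 oz pack = 485.64 g) + (two 7 oz packs = 397.6 g) = 883.24 g.
883.24 g ≤ 1 kg (road limit, Group H-4) — within limit.
Group H-3 quantity: 860 g.
860 g ≤ 1 kg (road limit, Group H-3) — within limit.
Every hazard group is within its road limit and no segregation rule is violated.

Yes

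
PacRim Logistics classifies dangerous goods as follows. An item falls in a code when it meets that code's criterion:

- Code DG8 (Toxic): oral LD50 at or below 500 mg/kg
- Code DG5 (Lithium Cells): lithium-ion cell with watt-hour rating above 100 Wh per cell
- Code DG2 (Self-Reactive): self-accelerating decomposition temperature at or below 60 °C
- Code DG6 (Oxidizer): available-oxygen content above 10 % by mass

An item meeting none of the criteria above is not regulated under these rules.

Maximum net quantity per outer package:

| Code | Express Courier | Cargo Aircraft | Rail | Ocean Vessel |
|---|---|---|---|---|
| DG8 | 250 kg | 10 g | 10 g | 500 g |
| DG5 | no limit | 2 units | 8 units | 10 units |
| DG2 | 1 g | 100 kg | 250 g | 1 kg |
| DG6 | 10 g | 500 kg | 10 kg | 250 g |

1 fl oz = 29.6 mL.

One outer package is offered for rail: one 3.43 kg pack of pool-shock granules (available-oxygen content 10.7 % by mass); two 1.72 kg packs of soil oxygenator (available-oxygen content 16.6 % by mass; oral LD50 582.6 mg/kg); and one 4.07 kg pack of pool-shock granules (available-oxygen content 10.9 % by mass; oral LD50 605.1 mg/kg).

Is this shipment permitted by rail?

No

With available-oxygen content 10.7 % by mass (> 10 % by mass), the pool-shock granules fall in Code DG6.
Available-oxygen content 16.6 % by mass meets the Code DG6 criterion (Oxidizer), so the soil oxygenator is Code DG6.
With available-oxygen content 10.9 % by mass (> 10 % by mass), the pool-shock granules fall in Code DG6.
Total Code DG6: 3.43 kg + (two 1.72 kg packs = 3.44 kg) + 4.07 kg = 10.94 kg.
That exceeds the Code DG6 rail limit of 10 kg.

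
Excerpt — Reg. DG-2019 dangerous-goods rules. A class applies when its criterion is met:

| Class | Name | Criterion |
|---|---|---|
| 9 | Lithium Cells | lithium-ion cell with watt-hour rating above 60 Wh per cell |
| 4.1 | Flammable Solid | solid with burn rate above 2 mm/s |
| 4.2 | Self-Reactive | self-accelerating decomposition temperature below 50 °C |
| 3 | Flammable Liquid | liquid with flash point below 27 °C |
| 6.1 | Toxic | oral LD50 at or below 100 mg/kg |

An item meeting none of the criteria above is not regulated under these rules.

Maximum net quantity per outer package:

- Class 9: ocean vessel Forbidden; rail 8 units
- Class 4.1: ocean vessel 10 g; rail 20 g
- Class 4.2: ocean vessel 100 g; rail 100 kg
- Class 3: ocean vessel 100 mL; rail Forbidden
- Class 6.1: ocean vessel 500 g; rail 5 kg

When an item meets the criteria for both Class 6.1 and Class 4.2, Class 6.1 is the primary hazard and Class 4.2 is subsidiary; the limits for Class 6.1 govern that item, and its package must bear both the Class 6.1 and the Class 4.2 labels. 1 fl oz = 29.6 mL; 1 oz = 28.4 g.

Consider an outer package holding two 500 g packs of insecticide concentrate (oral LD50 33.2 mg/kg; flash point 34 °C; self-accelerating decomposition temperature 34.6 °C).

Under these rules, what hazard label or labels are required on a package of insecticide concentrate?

Class 4.2 and 6.1

The insecticide concentrate has oral LD50 33.2 mg/kg, which is ≤ 100 mg/kg, so it is Class 6.1 (Toxic).
Self-accelerating decomposition temperature 34.6 °C meets the Class 4.2 criterion (Self-Reactive), so the insecticide concentrate is Class 4.2.
By the precedence rule Class 6.1 is primary and Class 4.2 is subsidiary, and that rule requires both labels on the package.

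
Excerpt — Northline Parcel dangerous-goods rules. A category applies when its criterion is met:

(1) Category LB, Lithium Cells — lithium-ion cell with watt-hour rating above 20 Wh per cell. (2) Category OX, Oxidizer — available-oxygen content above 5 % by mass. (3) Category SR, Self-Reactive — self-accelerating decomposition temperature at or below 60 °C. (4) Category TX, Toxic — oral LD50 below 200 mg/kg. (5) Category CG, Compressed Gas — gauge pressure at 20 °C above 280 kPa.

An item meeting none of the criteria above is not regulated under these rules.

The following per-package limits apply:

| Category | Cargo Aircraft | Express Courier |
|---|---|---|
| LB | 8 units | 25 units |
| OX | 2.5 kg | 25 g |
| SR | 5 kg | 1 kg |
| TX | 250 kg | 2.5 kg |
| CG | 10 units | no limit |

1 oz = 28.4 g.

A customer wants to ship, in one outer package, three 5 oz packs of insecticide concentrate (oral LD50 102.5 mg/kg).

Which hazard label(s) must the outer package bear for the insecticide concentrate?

Insecticide concentrate: oral LD50 102.5 mg/kg < 200 mg/kg → Category TX (Toxic).
Only the Category TX label is required.

Category TX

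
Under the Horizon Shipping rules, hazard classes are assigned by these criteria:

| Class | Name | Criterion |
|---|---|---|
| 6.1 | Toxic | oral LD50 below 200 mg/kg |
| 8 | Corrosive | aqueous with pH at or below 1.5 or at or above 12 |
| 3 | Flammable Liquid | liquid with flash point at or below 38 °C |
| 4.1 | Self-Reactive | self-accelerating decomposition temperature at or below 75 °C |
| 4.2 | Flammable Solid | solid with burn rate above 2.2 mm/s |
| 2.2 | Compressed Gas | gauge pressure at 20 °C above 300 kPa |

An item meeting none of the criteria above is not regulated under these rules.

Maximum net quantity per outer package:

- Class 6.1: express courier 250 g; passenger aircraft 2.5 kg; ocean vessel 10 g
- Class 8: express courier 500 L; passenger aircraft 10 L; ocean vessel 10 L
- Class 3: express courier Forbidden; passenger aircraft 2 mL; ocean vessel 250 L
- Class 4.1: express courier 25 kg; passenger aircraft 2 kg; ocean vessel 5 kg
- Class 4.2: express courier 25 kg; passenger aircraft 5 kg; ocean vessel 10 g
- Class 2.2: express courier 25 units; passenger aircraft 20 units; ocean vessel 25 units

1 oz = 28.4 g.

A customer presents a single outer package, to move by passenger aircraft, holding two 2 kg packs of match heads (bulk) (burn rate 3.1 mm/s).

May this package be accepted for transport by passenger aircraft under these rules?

Match heads (bulk): burn rate 3.1 mm/s > 2.2 mm/s → Class 4.2 (Flammable Solid).
Class 4.2 quantity: two 2 kg packs = 4 kg.
4 kg ≤ 5 kg (passenger aircraft limit, Class 4.2) — within limit.

Yes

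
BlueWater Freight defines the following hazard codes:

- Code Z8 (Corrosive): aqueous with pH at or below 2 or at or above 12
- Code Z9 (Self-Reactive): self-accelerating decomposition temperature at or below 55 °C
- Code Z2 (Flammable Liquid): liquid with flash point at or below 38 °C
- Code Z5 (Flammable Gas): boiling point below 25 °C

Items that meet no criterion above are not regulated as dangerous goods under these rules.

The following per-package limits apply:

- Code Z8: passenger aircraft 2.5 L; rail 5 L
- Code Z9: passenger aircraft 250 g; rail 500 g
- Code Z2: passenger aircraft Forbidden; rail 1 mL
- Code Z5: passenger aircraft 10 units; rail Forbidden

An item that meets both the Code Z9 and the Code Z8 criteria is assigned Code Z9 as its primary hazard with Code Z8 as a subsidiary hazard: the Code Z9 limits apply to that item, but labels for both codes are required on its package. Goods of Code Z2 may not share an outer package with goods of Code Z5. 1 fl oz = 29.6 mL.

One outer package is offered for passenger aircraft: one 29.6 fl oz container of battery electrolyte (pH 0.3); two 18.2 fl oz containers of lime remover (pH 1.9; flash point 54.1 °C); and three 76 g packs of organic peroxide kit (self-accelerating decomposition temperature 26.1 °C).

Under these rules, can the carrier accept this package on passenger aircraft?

Battery electrolyte: pH 0.3 ≤ 2 → Code Z8 (Corrosive).
The lime remover has pH 1.9, which is ≤ 2, so it is Code Z8 (Corrosive).
With self-accelerating decomposition temperature 26.1 °C (≤ 55 °C), the organic peroxide kit falls in Code Z9.
Total Code Z8: (one 29.6 fl oz container = 876.16 mL) + (two 18.2 fl oz containers = 1077.44 mL) = 1953.6 mL.
1953.6 mL ≤ 2.5 L (passenger aircraft limit, Code Z8) — within limit.
Code Z9 quantity: three 76 g packs = 228 g.
228 g ≤ 250 g (passenger aircraft limit, Code Z9) — within limit.
The segregation rule (Code Z2 with Code Z5) does not apply to Code Z8 with Code Z9.
Every hazard code is within its passenger aircraft limit and no segregation rule is violated.

Yes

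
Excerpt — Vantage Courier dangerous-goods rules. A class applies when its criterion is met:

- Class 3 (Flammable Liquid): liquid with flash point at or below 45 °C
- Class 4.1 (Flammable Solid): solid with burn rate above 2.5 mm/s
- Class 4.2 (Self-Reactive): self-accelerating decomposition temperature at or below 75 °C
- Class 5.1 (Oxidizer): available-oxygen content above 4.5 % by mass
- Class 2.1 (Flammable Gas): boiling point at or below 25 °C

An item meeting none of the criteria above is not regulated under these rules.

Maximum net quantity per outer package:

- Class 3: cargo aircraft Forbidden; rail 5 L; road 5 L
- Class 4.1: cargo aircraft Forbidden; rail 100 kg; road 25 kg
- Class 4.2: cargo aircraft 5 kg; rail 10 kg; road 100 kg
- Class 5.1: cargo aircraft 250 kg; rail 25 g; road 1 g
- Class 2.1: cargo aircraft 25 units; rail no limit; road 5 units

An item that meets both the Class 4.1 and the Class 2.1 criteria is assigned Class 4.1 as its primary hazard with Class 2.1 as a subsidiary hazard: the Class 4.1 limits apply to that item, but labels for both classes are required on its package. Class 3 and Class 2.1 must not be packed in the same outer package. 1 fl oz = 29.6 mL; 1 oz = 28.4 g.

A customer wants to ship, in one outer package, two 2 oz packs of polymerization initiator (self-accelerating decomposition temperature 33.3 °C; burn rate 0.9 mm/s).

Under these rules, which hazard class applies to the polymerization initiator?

Class 4.2

With self-accelerating decomposition temperature 33.3 °C (≤ 75 °C), the polymerization initiator falls in Class 4.2.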